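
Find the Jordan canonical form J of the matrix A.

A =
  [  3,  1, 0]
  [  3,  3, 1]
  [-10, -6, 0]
J_3(2)

The characteristic polynomial is
  det(x·I − A) = x^3 - 6*x^2 + 12*x - 8 = (x - 2)^3

Eigenvalues and multiplicities (the geometric multiplicity of λ is n − rank(A − λI), which equals the number of Jordan blocks for λ):
  λ = 2: algebraic multiplicity = 3, geometric multiplicity = 1

Determining the block sizes for each eigenvalue:
  λ = 2: one block (gm = 1), so the single block has size am = 3 → block sizes [3]

Assembling the blocks gives a Jordan form
J =
  [2, 1, 0]
  [0, 2, 1]
  [0, 0, 2]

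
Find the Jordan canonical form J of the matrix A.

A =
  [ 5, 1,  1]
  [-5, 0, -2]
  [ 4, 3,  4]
J_3(3)

The characteristic polynomial is
  det(x·I − A) = x^3 - 9*x^2 + 27*x - 27 = (x - 3)^3

Eigenvalues and multiplicities (the geometric multiplicity of λ is n − rank(A − λI), which equals the number of Jordan blocks for λ):
  λ = 3: algebraic multiplicity = 3, geometric multiplicity = 1

Determining the block sizes for each eigenvalue:
  λ = 3: one block (gm = 1), so the single block has size am = 3 → block sizes [3]

Assembling the blocks gives a Jordan form
J =
  [3, 1, 0]
  [0, 3, 1]
  [0, 0, 3]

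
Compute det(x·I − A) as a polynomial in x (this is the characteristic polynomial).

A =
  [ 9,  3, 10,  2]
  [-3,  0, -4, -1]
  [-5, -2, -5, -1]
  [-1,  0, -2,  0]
x^4 - 4*x^3 + 6*x^2 - 4*x + 1

Expanding det(x·I − A) (e.g. by cofactor expansion or by noting that A is similar to its Jordan form J, which has the same characteristic polynomial as A) gives
  χ_A(x) = x^4 - 4*x^3 + 6*x^2 - 4*x + 1
which factors as (x - 1)^4. The eigenvalues (with algebraic multiplicities) are λ = 1 with multiplicity 4.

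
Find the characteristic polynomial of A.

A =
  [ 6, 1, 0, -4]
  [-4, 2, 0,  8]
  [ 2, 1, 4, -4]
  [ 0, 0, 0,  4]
x^4 - 16*x^3 + 96*x^2 - 256*x + 256

Expanding det(x·I − A) (e.g. by cofactor expansion or by noting that A is similar to its Jordan form J, which has the same characteristic polynomial as A) gives
  χ_A(x) = x^4 - 16*x^3 + 96*x^2 - 256*x + 256
which factors as (x - 4)^4. The eigenvalues (with algebraic multiplicities) are λ = 4 with multiplicity 4.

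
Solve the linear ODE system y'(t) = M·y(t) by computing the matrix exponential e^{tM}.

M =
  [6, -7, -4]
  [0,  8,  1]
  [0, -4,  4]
e^{tM} =
  [exp(6*t), t^2*exp(6*t) - 7*t*exp(6*t), t^2*exp(6*t)/2 - 4*t*exp(6*t)]
  [0, 2*t*exp(6*t) + exp(6*t), t*exp(6*t)]
  [0, -4*t*exp(6*t), -2*t*exp(6*t) + exp(6*t)]

Strategy: write M = P · J · P⁻¹ where J is a Jordan canonical form, so e^{tM} = P · e^{tJ} · P⁻¹, and e^{tJ} can be computed block-by-block.

M has Jordan form
J =
  [6, 1, 0]
  [0, 6, 1]
  [0, 0, 6]
(up to reordering of blocks).

Per-block formulas:
  For a 3×3 Jordan block J_3(6): exp(t · J_3(6)) = e^(6t)·(I + t·N + (t^2/2)·N^2), where N is the 3×3 nilpotent shift.

After assembling e^{tJ} and conjugating by P, we get:

e^{tM} =
  [exp(6*t), t^2*exp(6*t) - 7*t*exp(6*t), t^2*exp(6*t)/2 - 4*t*exp(6*t)]
  [0, 2*t*exp(6*t) + exp(6*t), t*exp(6*t)]
  [0, -4*t*exp(6*t), -2*t*exp(6*t) + exp(6*t)]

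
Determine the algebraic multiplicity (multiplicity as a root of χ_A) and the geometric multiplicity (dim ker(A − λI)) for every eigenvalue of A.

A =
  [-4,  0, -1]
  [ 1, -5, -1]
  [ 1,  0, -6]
λ = -5: alg = 3, geom = 2

Step 1 — factor the characteristic polynomial to read off the algebraic multiplicities:
  χ_A(x) = (x + 5)^3

Step 2 — compute geometric multiplicities via the rank-nullity identity g(λ) = n − rank(A − λI):
  rank(A − (-5)·I) = 1, so dim ker(A − (-5)·I) = n − 1 = 2

Summary:
  λ = -5: algebraic multiplicity = 3, geometric multiplicity = 2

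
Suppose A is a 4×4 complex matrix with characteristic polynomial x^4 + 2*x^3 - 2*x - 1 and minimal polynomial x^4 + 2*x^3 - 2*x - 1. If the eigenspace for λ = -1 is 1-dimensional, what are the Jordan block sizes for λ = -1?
Block sizes for λ = -1: [3]

Step 1 — from the characteristic polynomial, algebraic multiplicity of λ = -1 is 3. From dim ker(A − (-1)·I) = 1, there are exactly 1 Jordan blocks for λ = -1.
Step 2 — from the minimal polynomial, the factor (x + 1)^3 tells us the largest block for λ = -1 has size 3.
Step 3 — with total size 3, 1 blocks, and largest block 3, the block sizes (in nonincreasing order) are [3].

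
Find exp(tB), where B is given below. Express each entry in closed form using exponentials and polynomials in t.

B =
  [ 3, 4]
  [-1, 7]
e^{tB} =
  [-2*t*exp(5*t) + exp(5*t), 4*t*exp(5*t)]
  [-t*exp(5*t), 2*t*exp(5*t) + exp(5*t)]

Strategy: write B = P · J · P⁻¹ where J is a Jordan canonical form, so e^{tB} = P · e^{tJ} · P⁻¹, and e^{tJ} can be computed block-by-block.

B has Jordan form
J =
  [5, 1]
  [0, 5]
(up to reordering of blocks).

Per-block formulas:
  For a 2×2 Jordan block J_2(5): exp(t · J_2(5)) = e^(5t)·(I + t·N), where N is the 2×2 nilpotent shift.

After assembling e^{tJ} and conjugating by P, we get:

e^{tB} =
  [-2*t*exp(5*t) + exp(5*t), 4*t*exp(5*t)]
  [-t*exp(5*t), 2*t*exp(5*t) + exp(5*t)]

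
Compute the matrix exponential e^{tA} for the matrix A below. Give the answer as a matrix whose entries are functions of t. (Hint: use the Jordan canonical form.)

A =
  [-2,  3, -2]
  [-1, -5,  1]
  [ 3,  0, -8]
e^{tA} =
  [3*t*exp(-5*t) + exp(-5*t), 9*t^2*exp(-5*t)/2 + 3*t*exp(-5*t), 3*t^2*exp(-5*t)/2 - 2*t*exp(-5*t)]
  [-t*exp(-5*t), -3*t^2*exp(-5*t)/2 + exp(-5*t), -t^2*exp(-5*t)/2 + t*exp(-5*t)]
  [3*t*exp(-5*t), 9*t^2*exp(-5*t)/2, 3*t^2*exp(-5*t)/2 - 3*t*exp(-5*t) + exp(-5*t)]

Strategy: write A = P · J · P⁻¹ where J is a Jordan canonical form, so e^{tA} = P · e^{tJ} · P⁻¹, and e^{tJ} can be computed block-by-block.

A has Jordan form
J =
  [-5,  1,  0]
  [ 0, -5,  1]
  [ 0,  0, -5]
(up to reordering of blocks).

Per-block formulas:
  For a 3×3 Jordan block J_3(-5): exp(t · J_3(-5)) = e^(-5t)·(I + t·N + (t^2/2)·N^2), where N is the 3×3 nilpotent shift.

After assembling e^{tJ} and conjugating by P, we get:

e^{tA} =
  [3*t*exp(-5*t) + exp(-5*t), 9*t^2*exp(-5*t)/2 + 3*t*exp(-5*t), 3*t^2*exp(-5*t)/2 - 2*t*exp(-5*t)]
  [-t*exp(-5*t), -3*t^2*exp(-5*t)/2 + exp(-5*t), -t^2*exp(-5*t)/2 + t*exp(-5*t)]
  [3*t*exp(-5*t), 9*t^2*exp(-5*t)/2, 3*t^2*exp(-5*t)/2 - 3*t*exp(-5*t) + exp(-5*t)]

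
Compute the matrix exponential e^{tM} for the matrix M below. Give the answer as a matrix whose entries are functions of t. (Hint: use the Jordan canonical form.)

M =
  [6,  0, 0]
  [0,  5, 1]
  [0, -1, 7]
e^{tM} =
  [exp(6*t), 0, 0]
  [0, -t*exp(6*t) + exp(6*t), t*exp(6*t)]
  [0, -t*exp(6*t), t*exp(6*t) + exp(6*t)]

Strategy: write M = P · J · P⁻¹ where J is a Jordan canonical form, so e^{tM} = P · e^{tJ} · P⁻¹, and e^{tJ} can be computed block-by-block.

M has Jordan form
J =
  [6, 1, 0]
  [0, 6, 0]
  [0, 0, 6]
(up to reordering of blocks).

Per-block formulas:
  For a 1×1 block at λ = 6: exp(t · [6]) = [e^(6t)].
  For a 2×2 Jordan block J_2(6): exp(t · J_2(6)) = e^(6t)·(I + t·N), where N is the 2×2 nilpotent shift.

After assembling e^{tJ} and conjugating by P, we get:

e^{tM} =
  [exp(6*t), 0, 0]
  [0, -t*exp(6*t) + exp(6*t), t*exp(6*t)]
  [0, -t*exp(6*t), t*exp(6*t) + exp(6*t)]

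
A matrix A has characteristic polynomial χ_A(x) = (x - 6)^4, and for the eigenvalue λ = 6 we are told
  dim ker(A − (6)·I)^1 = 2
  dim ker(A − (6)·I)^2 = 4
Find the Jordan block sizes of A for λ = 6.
Block sizes for λ = 6: [2, 2]

From the dimensions of kernels of powers, the number of Jordan blocks of size at least j is d_j − d_{j−1} where d_j = dim ker(N^j) (with d_0 = 0). Computing the differences gives [2, 2].
The number of blocks of size exactly k is (#blocks of size ≥ k) − (#blocks of size ≥ k + 1), so the partition is: 2 block(s) of size 2.
In nonincreasing order the block sizes are [2, 2].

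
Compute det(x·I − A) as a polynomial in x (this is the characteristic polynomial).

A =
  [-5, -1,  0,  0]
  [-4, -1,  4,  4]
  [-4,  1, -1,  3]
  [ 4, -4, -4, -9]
x^4 + 16*x^3 + 94*x^2 + 240*x + 225

Expanding det(x·I − A) (e.g. by cofactor expansion or by noting that A is similar to its Jordan form J, which has the same characteristic polynomial as A) gives
  χ_A(x) = x^4 + 16*x^3 + 94*x^2 + 240*x + 225
which factors as (x + 3)^2*(x + 5)^2. The eigenvalues (with algebraic multiplicities) are λ = -5 with multiplicity 2, λ = -3 with multiplicity 2.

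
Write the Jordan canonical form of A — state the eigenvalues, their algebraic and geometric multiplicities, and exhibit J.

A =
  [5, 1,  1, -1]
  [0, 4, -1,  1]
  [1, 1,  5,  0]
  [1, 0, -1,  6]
J_2(5) ⊕ J_2(5)

The characteristic polynomial is
  det(x·I − A) = x^4 - 20*x^3 + 150*x^2 - 500*x + 625 = (x - 5)^4

Eigenvalues and multiplicities (the geometric multiplicity of λ is n − rank(A − λI), which equals the number of Jordan blocks for λ):
  λ = 5: algebraic multiplicity = 4, geometric multiplicity = 2

Determining the block sizes for each eigenvalue:
  λ = 5: with am = 4 and gm = 2, the partition is not yet determined (e.g. several partitions of 4 into 2 parts exist). Let N = A − (5)·I. Computing rank(N^1) = 2, rank(N^2) = 0; the number of blocks of size ≥ j is rank(N^{j−1}) − rank(N^j), giving [2, 2]. So we have 2 block(s) of size 2 → block sizes [2, 2]

Assembling the blocks gives a Jordan form
J =
  [5, 1, 0, 0]
  [0, 5, 0, 0]
  [0, 0, 5, 1]
  [0, 0, 0, 5]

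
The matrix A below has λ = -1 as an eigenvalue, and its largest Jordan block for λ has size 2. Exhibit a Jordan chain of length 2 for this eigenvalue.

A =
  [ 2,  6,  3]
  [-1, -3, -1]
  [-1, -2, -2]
A Jordan chain for λ = -1 of length 2:
v_1 = (3, -1, -1)ᵀ
v_2 = (1, 0, 0)ᵀ

Let N = A − (-1)·I. We want v_2 with N^2 v_2 = 0 but N^1 v_2 ≠ 0; then v_{j-1} := N · v_j for j = 2, …, 2.

Pick v_2 = (1, 0, 0)ᵀ.
Then v_1 = N · v_2 = (3, -1, -1)ᵀ.

Sanity check: (A − (-1)·I) v_1 = (0, 0, 0)ᵀ = 0. ✓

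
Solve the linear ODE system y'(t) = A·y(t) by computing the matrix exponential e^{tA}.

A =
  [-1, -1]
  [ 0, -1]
e^{tA} =
  [exp(-t), -t*exp(-t)]
  [0, exp(-t)]

Strategy: write A = P · J · P⁻¹ where J is a Jordan canonical form, so e^{tA} = P · e^{tJ} · P⁻¹, and e^{tJ} can be computed block-by-block.

A has Jordan form
J =
  [-1,  1]
  [ 0, -1]
(up to reordering of blocks).

Per-block formulas:
  For a 2×2 Jordan block J_2(-1): exp(t · J_2(-1)) = e^(-1t)·(I + t·N), where N is the 2×2 nilpotent shift.

After assembling e^{tJ} and conjugating by P, we get:

e^{tA} =
  [exp(-t), -t*exp(-t)]
  [0, exp(-t)]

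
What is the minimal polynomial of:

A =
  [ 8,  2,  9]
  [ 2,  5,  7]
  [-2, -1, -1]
x^3 - 12*x^2 + 48*x - 64

The characteristic polynomial is χ_A(x) = (x - 4)^3, so the eigenvalues are known. The minimal polynomial is
  m_A(x) = Π_λ (x − λ)^{k_λ}
where k_λ is the size of the *largest* Jordan block for λ (equivalently, the smallest k with (A − λI)^k v = 0 for every generalised eigenvector v of λ).

  λ = 4: largest Jordan block has size 3, contributing (x − 4)^3

So m_A(x) = (x - 4)^3 = x^3 - 12*x^2 + 48*x - 64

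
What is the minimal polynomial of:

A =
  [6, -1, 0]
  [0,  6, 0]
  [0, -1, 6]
x^2 - 12*x + 36

The characteristic polynomial is χ_A(x) = (x - 6)^3, so the eigenvalues are known. The minimal polynomial is
  m_A(x) = Π_λ (x − λ)^{k_λ}
where k_λ is the size of the *largest* Jordan block for λ (equivalently, the smallest k with (A − λI)^k v = 0 for every generalised eigenvector v of λ).

  λ = 6: largest Jordan block has size 2, contributing (x − 6)^2

So m_A(x) = (x - 6)^2 = x^2 - 12*x + 36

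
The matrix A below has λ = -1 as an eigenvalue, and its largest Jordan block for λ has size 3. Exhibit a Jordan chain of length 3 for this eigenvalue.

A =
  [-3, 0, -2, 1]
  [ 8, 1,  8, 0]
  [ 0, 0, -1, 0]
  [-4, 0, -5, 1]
A Jordan chain for λ = -1 of length 3:
v_1 = (-1, 4, 0, -2)ᵀ
v_2 = (-2, 10, 0, -5)ᵀ
v_3 = (0, 1, 1, 0)ᵀ

Let N = A − (-1)·I. We want v_3 with N^3 v_3 = 0 but N^2 v_3 ≠ 0; then v_{j-1} := N · v_j for j = 3, …, 2.

Pick v_3 = (0, 1, 1, 0)ᵀ.
Then v_2 = N · v_3 = (-2, 10, 0, -5)ᵀ.
Then v_1 = N · v_2 = (-1, 4, 0, -2)ᵀ.

Sanity check: (A − (-1)·I) v_1 = (0, 0, 0, 0)ᵀ = 0. ✓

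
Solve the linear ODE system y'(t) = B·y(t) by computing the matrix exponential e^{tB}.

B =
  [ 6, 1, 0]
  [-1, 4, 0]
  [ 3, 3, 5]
e^{tB} =
  [t*exp(5*t) + exp(5*t), t*exp(5*t), 0]
  [-t*exp(5*t), -t*exp(5*t) + exp(5*t), 0]
  [3*t*exp(5*t), 3*t*exp(5*t), exp(5*t)]

Strategy: write B = P · J · P⁻¹ where J is a Jordan canonical form, so e^{tB} = P · e^{tJ} · P⁻¹, and e^{tJ} can be computed block-by-block.

B has Jordan form
J =
  [5, 1, 0]
  [0, 5, 0]
  [0, 0, 5]
(up to reordering of blocks).

Per-block formulas:
  For a 1×1 block at λ = 5: exp(t · [5]) = [e^(5t)].
  For a 2×2 Jordan block J_2(5): exp(t · J_2(5)) = e^(5t)·(I + t·N), where N is the 2×2 nilpotent shift.

After assembling e^{tJ} and conjugating by P, we get:

e^{tB} =
  [t*exp(5*t) + exp(5*t), t*exp(5*t), 0]
  [-t*exp(5*t), -t*exp(5*t) + exp(5*t), 0]
  [3*t*exp(5*t), 3*t*exp(5*t), exp(5*t)]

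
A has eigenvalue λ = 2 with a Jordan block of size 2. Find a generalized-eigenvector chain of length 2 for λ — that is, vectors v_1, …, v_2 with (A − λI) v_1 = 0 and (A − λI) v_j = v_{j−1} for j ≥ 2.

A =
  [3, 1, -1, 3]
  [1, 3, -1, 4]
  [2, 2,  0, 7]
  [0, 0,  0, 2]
A Jordan chain for λ = 2 of length 2:
v_1 = (1, 1, 2, 0)ᵀ
v_2 = (1, 0, 0, 0)ᵀ

Let N = A − (2)·I. We want v_2 with N^2 v_2 = 0 but N^1 v_2 ≠ 0; then v_{j-1} := N · v_j for j = 2, …, 2.

Pick v_2 = (1, 0, 0, 0)ᵀ.
Then v_1 = N · v_2 = (1, 1, 2, 0)ᵀ.

Sanity check: (A − (2)·I) v_1 = (0, 0, 0, 0)ᵀ = 0. ✓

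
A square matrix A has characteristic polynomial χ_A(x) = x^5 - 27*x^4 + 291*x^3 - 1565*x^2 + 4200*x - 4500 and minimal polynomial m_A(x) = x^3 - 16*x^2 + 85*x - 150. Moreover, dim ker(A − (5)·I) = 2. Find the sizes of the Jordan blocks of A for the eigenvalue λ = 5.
Block sizes for λ = 5: [2, 1]

Step 1 — from the characteristic polynomial, algebraic multiplicity of λ = 5 is 3. From dim ker(A − (5)·I) = 2, there are exactly 2 Jordan blocks for λ = 5.
Step 2 — from the minimal polynomial, the factor (x − 5)^2 tells us the largest block for λ = 5 has size 2.
Step 3 — with total size 3, 2 blocks, and largest block 2, the block sizes (in nonincreasing order) are [2, 1].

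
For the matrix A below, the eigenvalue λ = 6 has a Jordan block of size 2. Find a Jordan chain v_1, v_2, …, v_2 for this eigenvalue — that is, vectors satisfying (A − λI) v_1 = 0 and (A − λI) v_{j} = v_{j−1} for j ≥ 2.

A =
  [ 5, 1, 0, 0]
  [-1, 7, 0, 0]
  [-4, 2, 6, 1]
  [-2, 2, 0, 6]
A Jordan chain for λ = 6 of length 2:
v_1 = (-1, -1, -4, -2)ᵀ
v_2 = (1, 0, 0, 0)ᵀ

Let N = A − (6)·I. We want v_2 with N^2 v_2 = 0 but N^1 v_2 ≠ 0; then v_{j-1} := N · v_j for j = 2, …, 2.

Pick v_2 = (1, 0, 0, 0)ᵀ.
Then v_1 = N · v_2 = (-1, -1, -4, -2)ᵀ.

Sanity check: (A − (6)·I) v_1 = (0, 0, 0, 0)ᵀ = 0. ✓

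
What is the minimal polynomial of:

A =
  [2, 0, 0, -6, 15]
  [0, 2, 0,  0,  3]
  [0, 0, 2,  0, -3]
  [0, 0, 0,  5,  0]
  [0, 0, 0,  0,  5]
x^2 - 7*x + 10

The characteristic polynomial is χ_A(x) = (x - 5)^2*(x - 2)^3, so the eigenvalues are known. The minimal polynomial is
  m_A(x) = Π_λ (x − λ)^{k_λ}
where k_λ is the size of the *largest* Jordan block for λ (equivalently, the smallest k with (A − λI)^k v = 0 for every generalised eigenvector v of λ).

  λ = 2: largest Jordan block has size 1, contributing (x − 2)
  λ = 5: largest Jordan block has size 1, contributing (x − 5)

So m_A(x) = (x - 5)*(x - 2) = x^2 - 7*x + 10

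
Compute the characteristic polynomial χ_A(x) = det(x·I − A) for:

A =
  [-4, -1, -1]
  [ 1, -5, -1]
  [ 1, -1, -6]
x^3 + 15*x^2 + 75*x + 125

Expanding det(x·I − A) (e.g. by cofactor expansion or by noting that A is similar to its Jordan form J, which has the same characteristic polynomial as A) gives
  χ_A(x) = x^3 + 15*x^2 + 75*x + 125
which factors as (x + 5)^3. The eigenvalues (with algebraic multiplicities) are λ = -5 with multiplicity 3.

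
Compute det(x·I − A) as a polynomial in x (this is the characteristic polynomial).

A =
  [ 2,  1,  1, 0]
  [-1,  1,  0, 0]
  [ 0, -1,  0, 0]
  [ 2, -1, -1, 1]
x^4 - 4*x^3 + 6*x^2 - 4*x + 1

Expanding det(x·I − A) (e.g. by cofactor expansion or by noting that A is similar to its Jordan form J, which has the same characteristic polynomial as A) gives
  χ_A(x) = x^4 - 4*x^3 + 6*x^2 - 4*x + 1
which factors as (x - 1)^4. The eigenvalues (with algebraic multiplicities) are λ = 1 with multiplicity 4.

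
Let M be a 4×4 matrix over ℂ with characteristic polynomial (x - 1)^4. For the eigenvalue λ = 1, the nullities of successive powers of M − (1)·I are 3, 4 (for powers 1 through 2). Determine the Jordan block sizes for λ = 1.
Block sizes for λ = 1: [2, 1, 1]

From the dimensions of kernels of powers, the number of Jordan blocks of size at least j is d_j − d_{j−1} where d_j = dim ker(N^j) (with d_0 = 0). Computing the differences gives [3, 1].
The number of blocks of size exactly k is (#blocks of size ≥ k) − (#blocks of size ≥ k + 1), so the partition is: 2 block(s) of size 1, 1 block(s) of size 2.
In nonincreasing order the block sizes are [2, 1, 1].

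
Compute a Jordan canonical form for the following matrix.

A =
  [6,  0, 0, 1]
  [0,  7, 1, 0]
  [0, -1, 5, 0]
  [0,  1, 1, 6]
J_3(6) ⊕ J_1(6)

The characteristic polynomial is
  det(x·I − A) = x^4 - 24*x^3 + 216*x^2 - 864*x + 1296 = (x - 6)^4

Eigenvalues and multiplicities (the geometric multiplicity of λ is n − rank(A − λI), which equals the number of Jordan blocks for λ):
  λ = 6: algebraic multiplicity = 4, geometric multiplicity = 2

Determining the block sizes for each eigenvalue:
  λ = 6: with am = 4 and gm = 2, the partition is not yet determined (e.g. several partitions of 4 into 2 parts exist). Let N = A − (6)·I. Computing rank(N^1) = 2, rank(N^2) = 1, rank(N^3) = 0; the number of blocks of size ≥ j is rank(N^{j−1}) − rank(N^j), giving [2, 1, 1]. So we have 1 block(s) of size 3, 1 block(s) of size 1 → block sizes [3, 1]

Assembling the blocks gives a Jordan form
J =
  [6, 1, 0, 0]
  [0, 6, 1, 0]
  [0, 0, 6, 0]
  [0, 0, 0, 6]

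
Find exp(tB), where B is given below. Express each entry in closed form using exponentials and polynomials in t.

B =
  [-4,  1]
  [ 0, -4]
e^{tB} =
  [exp(-4*t), t*exp(-4*t)]
  [0, exp(-4*t)]

Strategy: write B = P · J · P⁻¹ where J is a Jordan canonical form, so e^{tB} = P · e^{tJ} · P⁻¹, and e^{tJ} can be computed block-by-block.

B has Jordan form
J =
  [-4,  1]
  [ 0, -4]
(up to reordering of blocks).

Per-block formulas:
  For a 2×2 Jordan block J_2(-4): exp(t · J_2(-4)) = e^(-4t)·(I + t·N), where N is the 2×2 nilpotent shift.

After assembling e^{tJ} and conjugating by P, we get:

e^{tB} =
  [exp(-4*t), t*exp(-4*t)]
  [0, exp(-4*t)]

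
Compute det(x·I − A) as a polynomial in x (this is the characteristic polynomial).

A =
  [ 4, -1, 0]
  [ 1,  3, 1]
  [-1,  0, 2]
x^3 - 9*x^2 + 27*x - 27

Expanding det(x·I − A) (e.g. by cofactor expansion or by noting that A is similar to its Jordan form J, which has the same characteristic polynomial as A) gives
  χ_A(x) = x^3 - 9*x^2 + 27*x - 27
which factors as (x - 3)^3. The eigenvalues (with algebraic multiplicities) are λ = 3 with multiplicity 3.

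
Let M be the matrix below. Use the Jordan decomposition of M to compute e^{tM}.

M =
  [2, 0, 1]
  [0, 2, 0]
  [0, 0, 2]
e^{tM} =
  [exp(2*t), 0, t*exp(2*t)]
  [0, exp(2*t), 0]
  [0, 0, exp(2*t)]

Strategy: write M = P · J · P⁻¹ where J is a Jordan canonical form, so e^{tM} = P · e^{tJ} · P⁻¹, and e^{tJ} can be computed block-by-block.

M has Jordan form
J =
  [2, 1, 0]
  [0, 2, 0]
  [0, 0, 2]
(up to reordering of blocks).

Per-block formulas:
  For a 1×1 block at λ = 2: exp(t · [2]) = [e^(2t)].
  For a 2×2 Jordan block J_2(2): exp(t · J_2(2)) = e^(2t)·(I + t·N), where N is the 2×2 nilpotent shift.

After assembling e^{tJ} and conjugating by P, we get:

e^{tM} =
  [exp(2*t), 0, t*exp(2*t)]
  [0, exp(2*t), 0]
  [0, 0, exp(2*t)]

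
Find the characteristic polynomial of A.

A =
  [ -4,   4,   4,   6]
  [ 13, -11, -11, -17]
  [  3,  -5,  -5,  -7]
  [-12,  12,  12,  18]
x^4 + 2*x^3

Expanding det(x·I − A) (e.g. by cofactor expansion or by noting that A is similar to its Jordan form J, which has the same characteristic polynomial as A) gives
  χ_A(x) = x^4 + 2*x^3
which factors as x^3*(x + 2). The eigenvalues (with algebraic multiplicities) are λ = -2 with multiplicity 1, λ = 0 with multiplicity 3.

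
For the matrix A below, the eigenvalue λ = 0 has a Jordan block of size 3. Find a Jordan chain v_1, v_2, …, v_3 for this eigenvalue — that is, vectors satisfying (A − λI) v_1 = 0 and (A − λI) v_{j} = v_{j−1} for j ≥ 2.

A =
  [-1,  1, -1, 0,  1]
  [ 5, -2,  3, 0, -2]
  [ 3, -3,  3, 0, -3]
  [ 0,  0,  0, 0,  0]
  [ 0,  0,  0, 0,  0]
A Jordan chain for λ = 0 of length 3:
v_1 = (3, -6, -9, 0, 0)ᵀ
v_2 = (-1, 5, 3, 0, 0)ᵀ
v_3 = (1, 0, 0, 0, 0)ᵀ

Let N = A − (0)·I. We want v_3 with N^3 v_3 = 0 but N^2 v_3 ≠ 0; then v_{j-1} := N · v_j for j = 3, …, 2.

Pick v_3 = (1, 0, 0, 0, 0)ᵀ.
Then v_2 = N · v_3 = (-1, 5, 3, 0, 0)ᵀ.
Then v_1 = N · v_2 = (3, -6, -9, 0, 0)ᵀ.

Sanity check: (A − (0)·I) v_1 = (0, 0, 0, 0, 0)ᵀ = 0. ✓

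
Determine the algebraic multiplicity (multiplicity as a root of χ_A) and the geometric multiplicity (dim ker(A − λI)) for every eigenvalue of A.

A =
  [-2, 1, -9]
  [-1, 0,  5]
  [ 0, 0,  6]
λ = -1: alg = 2, geom = 1; λ = 6: alg = 1, geom = 1

Step 1 — factor the characteristic polynomial to read off the algebraic multiplicities:
  χ_A(x) = (x - 6)*(x + 1)^2

Step 2 — compute geometric multiplicities via the rank-nullity identity g(λ) = n − rank(A − λI):
  rank(A − (-1)·I) = 2, so dim ker(A − (-1)·I) = n − 2 = 1
  rank(A − (6)·I) = 2, so dim ker(A − (6)·I) = n − 2 = 1

Summary:
  λ = -1: algebraic multiplicity = 2, geometric multiplicity = 1
  λ = 6: algebraic multiplicity = 1, geometric multiplicity = 1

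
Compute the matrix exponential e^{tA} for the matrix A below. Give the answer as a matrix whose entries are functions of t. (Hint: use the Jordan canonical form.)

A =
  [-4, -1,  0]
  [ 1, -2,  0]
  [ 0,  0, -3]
e^{tA} =
  [-t*exp(-3*t) + exp(-3*t), -t*exp(-3*t), 0]
  [t*exp(-3*t), t*exp(-3*t) + exp(-3*t), 0]
  [0, 0, exp(-3*t)]

Strategy: write A = P · J · P⁻¹ where J is a Jordan canonical form, so e^{tA} = P · e^{tJ} · P⁻¹, and e^{tJ} can be computed block-by-block.

A has Jordan form
J =
  [-3,  1,  0]
  [ 0, -3,  0]
  [ 0,  0, -3]
(up to reordering of blocks).

Per-block formulas:
  For a 2×2 Jordan block J_2(-3): exp(t · J_2(-3)) = e^(-3t)·(I + t·N), where N is the 2×2 nilpotent shift.
  For a 1×1 block at λ = -3: exp(t · [-3]) = [e^(-3t)].

After assembling e^{tJ} and conjugating by P, we get:

e^{tA} =
  [-t*exp(-3*t) + exp(-3*t), -t*exp(-3*t), 0]
  [t*exp(-3*t), t*exp(-3*t) + exp(-3*t), 0]
  [0, 0, exp(-3*t)]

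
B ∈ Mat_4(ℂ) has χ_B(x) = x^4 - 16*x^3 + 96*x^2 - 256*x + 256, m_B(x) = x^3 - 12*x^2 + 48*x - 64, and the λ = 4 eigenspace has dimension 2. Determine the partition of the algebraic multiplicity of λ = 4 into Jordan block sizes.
Block sizes for λ = 4: [3, 1]

Step 1 — from the characteristic polynomial, algebraic multiplicity of λ = 4 is 4. From dim ker(B − (4)·I) = 2, there are exactly 2 Jordan blocks for λ = 4.
Step 2 — from the minimal polynomial, the factor (x − 4)^3 tells us the largest block for λ = 4 has size 3.
Step 3 — with total size 4, 2 blocks, and largest block 3, the block sizes (in nonincreasing order) are [3, 1].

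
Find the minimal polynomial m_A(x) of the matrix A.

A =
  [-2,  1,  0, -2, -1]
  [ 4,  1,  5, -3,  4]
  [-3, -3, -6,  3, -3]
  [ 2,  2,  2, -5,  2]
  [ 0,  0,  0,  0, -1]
x^4 + 10*x^3 + 36*x^2 + 54*x + 27

The characteristic polynomial is χ_A(x) = (x + 1)*(x + 3)^4, so the eigenvalues are known. The minimal polynomial is
  m_A(x) = Π_λ (x − λ)^{k_λ}
where k_λ is the size of the *largest* Jordan block for λ (equivalently, the smallest k with (A − λI)^k v = 0 for every generalised eigenvector v of λ).

  λ = -3: largest Jordan block has size 3, contributing (x + 3)^3
  λ = -1: largest Jordan block has size 1, contributing (x + 1)

So m_A(x) = (x + 1)*(x + 3)^3 = x^4 + 10*x^3 + 36*x^2 + 54*x + 27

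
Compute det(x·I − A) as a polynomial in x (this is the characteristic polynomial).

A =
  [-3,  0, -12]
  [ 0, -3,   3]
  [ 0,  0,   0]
x^3 + 6*x^2 + 9*x

Expanding det(x·I − A) (e.g. by cofactor expansion or by noting that A is similar to its Jordan form J, which has the same characteristic polynomial as A) gives
  χ_A(x) = x^3 + 6*x^2 + 9*x
which factors as x*(x + 3)^2. The eigenvalues (with algebraic multiplicities) are λ = -3 with multiplicity 2, λ = 0 with multiplicity 1.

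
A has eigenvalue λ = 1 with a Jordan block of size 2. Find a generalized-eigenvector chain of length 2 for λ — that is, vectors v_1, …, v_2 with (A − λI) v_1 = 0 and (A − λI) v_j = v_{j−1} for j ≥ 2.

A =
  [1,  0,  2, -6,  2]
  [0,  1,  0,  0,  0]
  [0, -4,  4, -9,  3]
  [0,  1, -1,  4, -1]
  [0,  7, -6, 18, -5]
A Jordan chain for λ = 1 of length 2:
v_1 = (0, 0, -4, 1, 7)ᵀ
v_2 = (0, 1, 0, 0, 0)ᵀ

Let N = A − (1)·I. We want v_2 with N^2 v_2 = 0 but N^1 v_2 ≠ 0; then v_{j-1} := N · v_j for j = 2, …, 2.

Pick v_2 = (0, 1, 0, 0, 0)ᵀ.
Then v_1 = N · v_2 = (0, 0, -4, 1, 7)ᵀ.

Sanity check: (A − (1)·I) v_1 = (0, 0, 0, 0, 0)ᵀ = 0. ✓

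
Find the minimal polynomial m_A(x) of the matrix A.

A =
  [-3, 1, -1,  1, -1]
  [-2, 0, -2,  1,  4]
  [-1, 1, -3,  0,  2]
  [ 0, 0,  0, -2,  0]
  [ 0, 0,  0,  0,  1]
x^3 + 3*x^2 - 4

The characteristic polynomial is χ_A(x) = (x - 1)*(x + 2)^4, so the eigenvalues are known. The minimal polynomial is
  m_A(x) = Π_λ (x − λ)^{k_λ}
where k_λ is the size of the *largest* Jordan block for λ (equivalently, the smallest k with (A − λI)^k v = 0 for every generalised eigenvector v of λ).

  λ = -2: largest Jordan block has size 2, contributing (x + 2)^2
  λ = 1: largest Jordan block has size 1, contributing (x − 1)

So m_A(x) = (x - 1)*(x + 2)^2 = x^3 + 3*x^2 - 4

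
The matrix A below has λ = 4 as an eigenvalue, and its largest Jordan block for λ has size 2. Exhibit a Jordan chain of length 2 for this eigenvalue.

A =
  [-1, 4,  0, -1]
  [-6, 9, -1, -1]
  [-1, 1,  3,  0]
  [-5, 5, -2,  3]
A Jordan chain for λ = 4 of length 2:
v_1 = (3, 6, 3, 9)ᵀ
v_2 = (1, 2, -2, 0)ᵀ

Let N = A − (4)·I. We want v_2 with N^2 v_2 = 0 but N^1 v_2 ≠ 0; then v_{j-1} := N · v_j for j = 2, …, 2.

Pick v_2 = (1, 2, -2, 0)ᵀ.
Then v_1 = N · v_2 = (3, 6, 3, 9)ᵀ.

Sanity check: (A − (4)·I) v_1 = (0, 0, 0, 0)ᵀ = 0. ✓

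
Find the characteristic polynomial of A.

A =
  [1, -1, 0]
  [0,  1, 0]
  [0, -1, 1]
x^3 - 3*x^2 + 3*x - 1

Expanding det(x·I − A) (e.g. by cofactor expansion or by noting that A is similar to its Jordan form J, which has the same characteristic polynomial as A) gives
  χ_A(x) = x^3 - 3*x^2 + 3*x - 1
which factors as (x - 1)^3. The eigenvalues (with algebraic multiplicities) are λ = 1 with multiplicity 3.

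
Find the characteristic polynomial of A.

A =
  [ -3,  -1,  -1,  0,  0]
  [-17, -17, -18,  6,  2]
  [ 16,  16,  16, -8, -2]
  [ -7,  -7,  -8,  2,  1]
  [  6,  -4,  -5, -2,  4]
x^5 - 2*x^4 - 20*x^3 + 8*x^2 + 128*x + 128

Expanding det(x·I − A) (e.g. by cofactor expansion or by noting that A is similar to its Jordan form J, which has the same characteristic polynomial as A) gives
  χ_A(x) = x^5 - 2*x^4 - 20*x^3 + 8*x^2 + 128*x + 128
which factors as (x - 4)^2*(x + 2)^3. The eigenvalues (with algebraic multiplicities) are λ = -2 with multiplicity 3, λ = 4 with multiplicity 2.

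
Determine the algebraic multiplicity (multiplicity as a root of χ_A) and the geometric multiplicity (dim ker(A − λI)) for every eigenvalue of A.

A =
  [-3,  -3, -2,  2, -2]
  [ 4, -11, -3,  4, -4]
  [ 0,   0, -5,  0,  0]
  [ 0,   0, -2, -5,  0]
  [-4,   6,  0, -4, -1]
λ = -5: alg = 5, geom = 3

Step 1 — factor the characteristic polynomial to read off the algebraic multiplicities:
  χ_A(x) = (x + 5)^5

Step 2 — compute geometric multiplicities via the rank-nullity identity g(λ) = n − rank(A − λI):
  rank(A − (-5)·I) = 2, so dim ker(A − (-5)·I) = n − 2 = 3

Summary:
  λ = -5: algebraic multiplicity = 5, geometric multiplicity = 3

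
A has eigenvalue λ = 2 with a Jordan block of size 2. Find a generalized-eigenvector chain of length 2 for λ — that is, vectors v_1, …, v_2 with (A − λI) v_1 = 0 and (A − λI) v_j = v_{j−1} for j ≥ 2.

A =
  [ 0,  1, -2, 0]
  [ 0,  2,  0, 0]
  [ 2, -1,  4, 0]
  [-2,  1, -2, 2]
A Jordan chain for λ = 2 of length 2:
v_1 = (-2, 0, 2, -2)ᵀ
v_2 = (1, 0, 0, 0)ᵀ

Let N = A − (2)·I. We want v_2 with N^2 v_2 = 0 but N^1 v_2 ≠ 0; then v_{j-1} := N · v_j for j = 2, …, 2.

Pick v_2 = (1, 0, 0, 0)ᵀ.
Then v_1 = N · v_2 = (-2, 0, 2, -2)ᵀ.

Sanity check: (A − (2)·I) v_1 = (0, 0, 0, 0)ᵀ = 0. ✓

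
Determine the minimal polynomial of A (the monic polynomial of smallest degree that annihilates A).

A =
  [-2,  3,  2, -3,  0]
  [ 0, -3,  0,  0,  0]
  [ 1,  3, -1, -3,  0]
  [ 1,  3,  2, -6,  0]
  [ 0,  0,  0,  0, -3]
x^2 + 6*x + 9

The characteristic polynomial is χ_A(x) = (x + 3)^5, so the eigenvalues are known. The minimal polynomial is
  m_A(x) = Π_λ (x − λ)^{k_λ}
where k_λ is the size of the *largest* Jordan block for λ (equivalently, the smallest k with (A − λI)^k v = 0 for every generalised eigenvector v of λ).

  λ = -3: largest Jordan block has size 2, contributing (x + 3)^2

So m_A(x) = (x + 3)^2 = x^2 + 6*x + 9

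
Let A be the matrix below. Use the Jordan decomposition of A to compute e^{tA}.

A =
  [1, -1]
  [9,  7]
e^{tA} =
  [-3*t*exp(4*t) + exp(4*t), -t*exp(4*t)]
  [9*t*exp(4*t), 3*t*exp(4*t) + exp(4*t)]

Strategy: write A = P · J · P⁻¹ where J is a Jordan canonical form, so e^{tA} = P · e^{tJ} · P⁻¹, and e^{tJ} can be computed block-by-block.

A has Jordan form
J =
  [4, 1]
  [0, 4]
(up to reordering of blocks).

Per-block formulas:
  For a 2×2 Jordan block J_2(4): exp(t · J_2(4)) = e^(4t)·(I + t·N), where N is the 2×2 nilpotent shift.

After assembling e^{tJ} and conjugating by P, we get:

e^{tA} =
  [-3*t*exp(4*t) + exp(4*t), -t*exp(4*t)]
  [9*t*exp(4*t), 3*t*exp(4*t) + exp(4*t)]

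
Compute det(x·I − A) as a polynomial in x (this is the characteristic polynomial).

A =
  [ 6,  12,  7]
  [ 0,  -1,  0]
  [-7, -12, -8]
x^3 + 3*x^2 + 3*x + 1

Expanding det(x·I − A) (e.g. by cofactor expansion or by noting that A is similar to its Jordan form J, which has the same characteristic polynomial as A) gives
  χ_A(x) = x^3 + 3*x^2 + 3*x + 1
which factors as (x + 1)^3. The eigenvalues (with algebraic multiplicities) are λ = -1 with multiplicity 3.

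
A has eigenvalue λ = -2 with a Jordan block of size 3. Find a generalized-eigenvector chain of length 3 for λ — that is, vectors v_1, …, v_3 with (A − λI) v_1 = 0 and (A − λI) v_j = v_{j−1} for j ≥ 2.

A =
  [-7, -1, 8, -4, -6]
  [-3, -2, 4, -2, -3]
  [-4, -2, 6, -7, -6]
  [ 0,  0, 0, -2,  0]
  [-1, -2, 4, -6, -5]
A Jordan chain for λ = -2 of length 3:
v_1 = (2, 2, 0, 0, -2)ᵀ
v_2 = (-5, -3, -4, 0, -1)ᵀ
v_3 = (1, 0, 0, 0, 0)ᵀ

Let N = A − (-2)·I. We want v_3 with N^3 v_3 = 0 but N^2 v_3 ≠ 0; then v_{j-1} := N · v_j for j = 3, …, 2.

Pick v_3 = (1, 0, 0, 0, 0)ᵀ.
Then v_2 = N · v_3 = (-5, -3, -4, 0, -1)ᵀ.
Then v_1 = N · v_2 = (2, 2, 0, 0, -2)ᵀ.

Sanity check: (A − (-2)·I) v_1 = (0, 0, 0, 0, 0)ᵀ = 0. ✓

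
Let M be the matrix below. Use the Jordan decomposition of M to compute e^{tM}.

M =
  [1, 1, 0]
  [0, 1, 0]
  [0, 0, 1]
e^{tM} =
  [exp(t), t*exp(t), 0]
  [0, exp(t), 0]
  [0, 0, exp(t)]

Strategy: write M = P · J · P⁻¹ where J is a Jordan canonical form, so e^{tM} = P · e^{tJ} · P⁻¹, and e^{tJ} can be computed block-by-block.

M has Jordan form
J =
  [1, 1, 0]
  [0, 1, 0]
  [0, 0, 1]
(up to reordering of blocks).

Per-block formulas:
  For a 1×1 block at λ = 1: exp(t · [1]) = [e^(1t)].
  For a 2×2 Jordan block J_2(1): exp(t · J_2(1)) = e^(1t)·(I + t·N), where N is the 2×2 nilpotent shift.

After assembling e^{tJ} and conjugating by P, we get:

e^{tM} =
  [exp(t), t*exp(t), 0]
  [0, exp(t), 0]
  [0, 0, exp(t)]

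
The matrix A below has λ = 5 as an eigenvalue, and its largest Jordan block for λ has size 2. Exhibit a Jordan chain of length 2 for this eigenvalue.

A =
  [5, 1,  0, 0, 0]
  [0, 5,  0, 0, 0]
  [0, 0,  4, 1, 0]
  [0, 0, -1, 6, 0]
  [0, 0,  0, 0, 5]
A Jordan chain for λ = 5 of length 2:
v_1 = (1, 0, 0, 0, 0)ᵀ
v_2 = (0, 1, 0, 0, 0)ᵀ

Let N = A − (5)·I. We want v_2 with N^2 v_2 = 0 but N^1 v_2 ≠ 0; then v_{j-1} := N · v_j for j = 2, …, 2.

Pick v_2 = (0, 1, 0, 0, 0)ᵀ.
Then v_1 = N · v_2 = (1, 0, 0, 0, 0)ᵀ.

Sanity check: (A − (5)·I) v_1 = (0, 0, 0, 0, 0)ᵀ = 0. ✓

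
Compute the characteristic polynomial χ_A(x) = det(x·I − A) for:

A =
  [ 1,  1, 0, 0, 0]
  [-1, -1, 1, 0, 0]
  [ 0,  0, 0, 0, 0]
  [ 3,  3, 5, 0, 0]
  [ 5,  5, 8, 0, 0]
x^5

Expanding det(x·I − A) (e.g. by cofactor expansion or by noting that A is similar to its Jordan form J, which has the same characteristic polynomial as A) gives
  χ_A(x) = x^5
which factors as x^5. The eigenvalues (with algebraic multiplicities) are λ = 0 with multiplicity 5.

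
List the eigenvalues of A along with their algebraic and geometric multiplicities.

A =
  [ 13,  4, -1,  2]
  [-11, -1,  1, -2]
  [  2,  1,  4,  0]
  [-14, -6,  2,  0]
λ = 4: alg = 4, geom = 2

Step 1 — factor the characteristic polynomial to read off the algebraic multiplicities:
  χ_A(x) = (x - 4)^4

Step 2 — compute geometric multiplicities via the rank-nullity identity g(λ) = n − rank(A − λI):
  rank(A − (4)·I) = 2, so dim ker(A − (4)·I) = n − 2 = 2

Summary:
  λ = 4: algebraic multiplicity = 4, geometric multiplicity = 2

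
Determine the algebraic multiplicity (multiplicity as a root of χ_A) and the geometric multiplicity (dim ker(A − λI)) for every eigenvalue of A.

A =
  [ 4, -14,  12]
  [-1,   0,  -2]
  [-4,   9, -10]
λ = -2: alg = 3, geom = 1

Step 1 — factor the characteristic polynomial to read off the algebraic multiplicities:
  χ_A(x) = (x + 2)^3

Step 2 — compute geometric multiplicities via the rank-nullity identity g(λ) = n − rank(A − λI):
  rank(A − (-2)·I) = 2, so dim ker(A − (-2)·I) = n − 2 = 1

Summary:
  λ = -2: algebraic multiplicity = 3, geometric multiplicity = 1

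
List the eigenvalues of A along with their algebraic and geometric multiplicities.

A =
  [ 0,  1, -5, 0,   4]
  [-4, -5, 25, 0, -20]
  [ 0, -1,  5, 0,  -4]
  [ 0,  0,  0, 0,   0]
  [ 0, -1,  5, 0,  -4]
λ = -2: alg = 2, geom = 1; λ = 0: alg = 3, geom = 3

Step 1 — factor the characteristic polynomial to read off the algebraic multiplicities:
  χ_A(x) = x^3*(x + 2)^2

Step 2 — compute geometric multiplicities via the rank-nullity identity g(λ) = n − rank(A − λI):
  rank(A − (-2)·I) = 4, so dim ker(A − (-2)·I) = n − 4 = 1
  rank(A − (0)·I) = 2, so dim ker(A − (0)·I) = n − 2 = 3

Summary:
  λ = -2: algebraic multiplicity = 2, geometric multiplicity = 1
  λ = 0: algebraic multiplicity = 3, geometric multiplicity = 3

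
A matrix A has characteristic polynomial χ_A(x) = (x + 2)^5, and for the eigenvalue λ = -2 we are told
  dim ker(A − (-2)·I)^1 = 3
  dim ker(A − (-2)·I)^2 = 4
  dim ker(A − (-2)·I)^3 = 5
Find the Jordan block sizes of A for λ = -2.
Block sizes for λ = -2: [3, 1, 1]

From the dimensions of kernels of powers, the number of Jordan blocks of size at least j is d_j − d_{j−1} where d_j = dim ker(N^j) (with d_0 = 0). Computing the differences gives [3, 1, 1].
The number of blocks of size exactly k is (#blocks of size ≥ k) − (#blocks of size ≥ k + 1), so the partition is: 2 block(s) of size 1, 1 block(s) of size 3.
In nonincreasing order the block sizes are [3, 1, 1].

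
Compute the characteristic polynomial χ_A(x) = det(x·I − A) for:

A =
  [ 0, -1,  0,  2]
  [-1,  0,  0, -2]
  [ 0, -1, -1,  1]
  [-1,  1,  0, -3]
x^4 + 4*x^3 + 6*x^2 + 4*x + 1

Expanding det(x·I − A) (e.g. by cofactor expansion or by noting that A is similar to its Jordan form J, which has the same characteristic polynomial as A) gives
  χ_A(x) = x^4 + 4*x^3 + 6*x^2 + 4*x + 1
which factors as (x + 1)^4. The eigenvalues (with algebraic multiplicities) are λ = -1 with multiplicity 4.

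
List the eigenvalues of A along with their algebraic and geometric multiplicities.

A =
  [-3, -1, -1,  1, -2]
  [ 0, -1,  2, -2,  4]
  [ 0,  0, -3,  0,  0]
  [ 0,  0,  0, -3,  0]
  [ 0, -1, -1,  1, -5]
λ = -3: alg = 5, geom = 4

Step 1 — factor the characteristic polynomial to read off the algebraic multiplicities:
  χ_A(x) = (x + 3)^5

Step 2 — compute geometric multiplicities via the rank-nullity identity g(λ) = n − rank(A − λI):
  rank(A − (-3)·I) = 1, so dim ker(A − (-3)·I) = n − 1 = 4

Summary:
  λ = -3: algebraic multiplicity = 5, geometric multiplicity = 4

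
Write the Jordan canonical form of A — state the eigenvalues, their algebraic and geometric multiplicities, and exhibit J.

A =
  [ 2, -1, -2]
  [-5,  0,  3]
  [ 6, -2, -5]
J_3(-1)

The characteristic polynomial is
  det(x·I − A) = x^3 + 3*x^2 + 3*x + 1 = (x + 1)^3

Eigenvalues and multiplicities (the geometric multiplicity of λ is n − rank(A − λI), which equals the number of Jordan blocks for λ):
  λ = -1: algebraic multiplicity = 3, geometric multiplicity = 1

Determining the block sizes for each eigenvalue:
  λ = -1: one block (gm = 1), so the single block has size am = 3 → block sizes [3]

Assembling the blocks gives a Jordan form
J =
  [-1,  1,  0]
  [ 0, -1,  1]
  [ 0,  0, -1]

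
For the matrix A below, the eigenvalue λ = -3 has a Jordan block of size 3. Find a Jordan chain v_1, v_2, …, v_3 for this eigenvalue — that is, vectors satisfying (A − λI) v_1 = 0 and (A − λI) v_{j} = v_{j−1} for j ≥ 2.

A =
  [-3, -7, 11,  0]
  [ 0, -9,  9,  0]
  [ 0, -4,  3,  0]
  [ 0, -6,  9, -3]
A Jordan chain for λ = -3 of length 3:
v_1 = (-2, 0, 0, 0)ᵀ
v_2 = (-7, -6, -4, -6)ᵀ
v_3 = (0, 1, 0, 0)ᵀ

Let N = A − (-3)·I. We want v_3 with N^3 v_3 = 0 but N^2 v_3 ≠ 0; then v_{j-1} := N · v_j for j = 3, …, 2.

Pick v_3 = (0, 1, 0, 0)ᵀ.
Then v_2 = N · v_3 = (-7, -6, -4, -6)ᵀ.
Then v_1 = N · v_2 = (-2, 0, 0, 0)ᵀ.

Sanity check: (A − (-3)·I) v_1 = (0, 0, 0, 0)ᵀ = 0. ✓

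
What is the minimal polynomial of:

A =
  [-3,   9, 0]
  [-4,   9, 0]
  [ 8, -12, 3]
x^2 - 6*x + 9

The characteristic polynomial is χ_A(x) = (x - 3)^3, so the eigenvalues are known. The minimal polynomial is
  m_A(x) = Π_λ (x − λ)^{k_λ}
where k_λ is the size of the *largest* Jordan block for λ (equivalently, the smallest k with (A − λI)^k v = 0 for every generalised eigenvector v of λ).

  λ = 3: largest Jordan block has size 2, contributing (x − 3)^2

So m_A(x) = (x - 3)^2 = x^2 - 6*x + 9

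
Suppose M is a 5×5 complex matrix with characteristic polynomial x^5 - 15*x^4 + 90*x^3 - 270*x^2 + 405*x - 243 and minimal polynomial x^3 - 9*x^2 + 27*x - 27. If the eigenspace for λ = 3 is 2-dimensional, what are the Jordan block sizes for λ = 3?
Block sizes for λ = 3: [3, 2]

Step 1 — from the characteristic polynomial, algebraic multiplicity of λ = 3 is 5. From dim ker(M − (3)·I) = 2, there are exactly 2 Jordan blocks for λ = 3.
Step 2 — from the minimal polynomial, the factor (x − 3)^3 tells us the largest block for λ = 3 has size 3.
Step 3 — with total size 5, 2 blocks, and largest block 3, the block sizes (in nonincreasing order) are [3, 2].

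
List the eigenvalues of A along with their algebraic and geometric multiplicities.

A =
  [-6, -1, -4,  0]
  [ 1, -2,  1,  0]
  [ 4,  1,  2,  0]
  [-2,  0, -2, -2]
λ = -2: alg = 4, geom = 2

Step 1 — factor the characteristic polynomial to read off the algebraic multiplicities:
  χ_A(x) = (x + 2)^4

Step 2 — compute geometric multiplicities via the rank-nullity identity g(λ) = n − rank(A − λI):
  rank(A − (-2)·I) = 2, so dim ker(A − (-2)·I) = n − 2 = 2

Summary:
  λ = -2: algebraic multiplicity = 4, geometric multiplicity = 2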